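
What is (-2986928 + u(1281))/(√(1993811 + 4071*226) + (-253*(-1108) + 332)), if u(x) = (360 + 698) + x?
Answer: -837642810384/78764876479 + 2984589*√2913857/78764876479 ≈ -10.570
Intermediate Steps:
u(x) = 1058 + x
(-2986928 + u(1281))/(√(1993811 + 4071*226) + (-253*(-1108) + 332)) = (-2986928 + (1058 + 1281))/(√(1993811 + 4071*226) + (-253*(-1108) + 332)) = (-2986928 + 2339)/(√(1993811 + 920046) + (280324 + 332)) = -2984589/(√2913857 + 280656) = -2984589/(280656 + √2913857)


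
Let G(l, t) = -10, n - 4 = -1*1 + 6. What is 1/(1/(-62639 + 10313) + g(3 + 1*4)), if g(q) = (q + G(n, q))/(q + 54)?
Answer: -3191886/157039 ≈ -20.325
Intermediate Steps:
n = 9 (n = 4 + (-1*1 + 6) = 4 + (-1 + 6) = 4 + 5 = 9)
g(q) = (-10 + q)/(54 + q) (g(q) = (q - 10)/(q + 54) = (-10 + q)/(54 + q))
1/(1/(-62639 + 10313) + g(3 + 1*4)) = 1/(1/(-62639 + 10313) + (-10 + (3 + 1*4))/(54 + (3 + 1*4))) = 1/(1/(-52326) + (-10 + (3 + 4))/(54 + (3 + 4))) = 1/(-1/52326 + (-10 + 7)/(54 + 7)) = 1/(-1/52326 - 3/61) = 1/(-157039/3191886) = -3191886/157039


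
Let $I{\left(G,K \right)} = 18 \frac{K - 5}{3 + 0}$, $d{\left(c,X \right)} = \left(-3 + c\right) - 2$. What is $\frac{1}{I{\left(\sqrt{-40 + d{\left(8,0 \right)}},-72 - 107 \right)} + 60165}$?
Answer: $\frac{1}{59061} \approx 1.6932 \cdot 10^{-5}$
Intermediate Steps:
$d{\left(c,X \right)} = -5 + c$
$I{\left(G,K \right)} = -30 + 6 K$ ($I{\left(G,K \right)} = 18 \frac{-5 + K}{3} = 18 \left(-5 + K\right) \frac{1}{3} = 18 \left(- \frac{5}{3} + \frac{K}{3}\right) = -30 + 6 K$)
$\frac{1}{I{\left(\sqrt{-40 + d{\left(8,0 \right)}},-72 - 107 \right)} + 60165} = \frac{1}{\left(-30 + 6 \left(-72 - 107\right)\right) + 60165} = \frac{1}{\left(-30 + 6 \left(-179\right)\right) + 60165} = \frac{1}{\left(-30 - 1074\right) + 60165} = \frac{1}{-1104 + 60165} = \frac{1}{59061}$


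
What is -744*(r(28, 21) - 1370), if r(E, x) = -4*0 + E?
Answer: 998448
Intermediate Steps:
r(E, x) = E (r(E, x) = 0 + E = E)
-744*(r(28, 21) - 1370) = -744*(28 - 1370) = -744*(-1342) = 998448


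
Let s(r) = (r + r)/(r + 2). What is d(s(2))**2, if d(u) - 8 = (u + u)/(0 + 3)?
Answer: 676/9 ≈ 75.111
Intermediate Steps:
s(r) = 2*r/(2 + r) (s(r) = (2*r)/(2 + r) = 2*r/(2 + r))
d(u) = 8 + 2*u/3 (d(u) = 8 + (u + u)/(0 + 3) = 8 + (2*u)/3 = 8 + (2*u)*(1/3) = 8 + 2*u/3)
d(s(2))**2 = (8 + 2*(2*2/(2 + 2))/3)**2 = (8 + 2*(2*2/4)/3)**2 = (8 + 2*(2*2*(1/4))/3)**2 = (8 + (2/3)*1)**2 = (8 + 2/3)**2 = (26/3)**2 = 676/9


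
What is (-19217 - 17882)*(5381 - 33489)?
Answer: 1042778692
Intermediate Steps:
(-19217 - 17882)*(5381 - 33489) = -37099*(-28108) = 1042778692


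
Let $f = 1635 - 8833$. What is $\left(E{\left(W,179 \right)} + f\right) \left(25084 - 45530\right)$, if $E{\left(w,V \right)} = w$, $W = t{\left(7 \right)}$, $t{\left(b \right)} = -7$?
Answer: $147313430$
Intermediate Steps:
$f = -7198$ ($f = 1635 - 8833 = -7198$)
$W = -7$
$\left(E{\left(W,179 \right)} + f\right) \left(25084 - 45530\right) = \left(-7 - 7198\right) \left(25084 - 45530\right) = \left(-7205\right) \left(-20446\right) = 147313430$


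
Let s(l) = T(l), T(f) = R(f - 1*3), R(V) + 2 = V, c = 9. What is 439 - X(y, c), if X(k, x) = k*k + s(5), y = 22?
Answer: -45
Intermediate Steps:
R(V) = -2 + V
T(f) = -5 + f (T(f) = -2 + (f - 1*3) = -2 + (f - 3) = -2 + (-3 + f) = -5 + f)
s(l) = -5 + l
X(k, x) = k² (X(k, x) = k*k + (-5 + 5) = k² + 0 = k²)
439 - X(y, c) = 439 - 1*22² = 439 - 1*484 = 439 - 484 = -45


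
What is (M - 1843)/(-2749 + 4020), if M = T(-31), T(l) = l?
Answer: -1874/1271 ≈ -1.4744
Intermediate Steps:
M = -31
(M - 1843)/(-2749 + 4020) = (-31 - 1843)/(-2749 + 4020) = -1874/1271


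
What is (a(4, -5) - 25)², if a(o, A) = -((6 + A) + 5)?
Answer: 961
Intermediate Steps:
a(o, A) = -11 - A (a(o, A) = -(11 + A) = -11 - A)
(a(4, -5) - 25)² = ((-11 - 1*(-5)) - 25)² = ((-11 + 5) - 25)² = (-6 - 25)² = (-31)² = 961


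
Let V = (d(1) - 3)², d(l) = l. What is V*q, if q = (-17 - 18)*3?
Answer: -420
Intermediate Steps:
q = -105 (q = -35*3 = -105)
V = 4 (V = (1 - 3)² = (-2)² = 4)
V*q = 4*(-105) = -420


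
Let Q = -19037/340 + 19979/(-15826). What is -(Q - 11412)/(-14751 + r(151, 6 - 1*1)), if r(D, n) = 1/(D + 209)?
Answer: -555427966518/714354803039 ≈ -0.77752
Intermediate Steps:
Q = -154036211/2690420 (Q = -19037*1/340 + 19979*(-1/15826) = -19037/340 - 19979/15826 = -154036211/2690420 ≈ -57.254)
r(D, n) = 1/(209 + D)
-(Q - 11412)/(-14751 + r(151, 6 - 1*1)) = -(-154036211/2690420 - 11412)/(-14751 + 1/(209 + 151)) = -(-30857109251)/(2690420*(-14751 + 1/360)) = -(-30857109251)/(2690420*(-5310359/360)) = -(-30857109251)*(-360)/(2690420*5310359) = -1*555427966518/714354803039 = -555427966518/714354803039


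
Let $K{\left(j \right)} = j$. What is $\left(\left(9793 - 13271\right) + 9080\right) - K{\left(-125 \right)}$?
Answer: $5727$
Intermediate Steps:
$\left(\left(9793 - 13271\right) + 9080\right) - K{\left(-125 \right)} = \left(\left(9793 - 13271\right) + 9080\right) - -125 = \left(-3478 + 9080\right) + 125 = 5602 + 125 = 5727$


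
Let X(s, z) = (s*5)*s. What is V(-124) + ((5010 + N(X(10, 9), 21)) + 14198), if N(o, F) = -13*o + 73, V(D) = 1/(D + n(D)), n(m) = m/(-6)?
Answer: 3962107/310 ≈ 12781.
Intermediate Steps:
n(m) = -m/6 (n(m) = m*(-⅙) = -m/6)
X(s, z) = 5*s² (X(s, z) = (5*s)*s = 5*s²)
V(D) = 6/(5*D) (V(D) = 1/(D - D/6) = 1/(5*D/6) = 6/(5*D))
N(o, F) = 73 - 13*o
V(-124) + ((5010 + N(X(10, 9), 21)) + 14198) = (6/5)/(-124) + ((5010 + (73 - 65*10²)) + 14198) = (6/5)*(-1/124) + ((5010 + (73 - 65*100)) + 14198) = -3/310 + ((5010 + (73 - 13*500)) + 14198) = -3/310 + ((5010 + (73 - 6500)) + 14198) = -3/310 + ((5010 - 6427) + 14198) = -3/310 + (-1417 + 14198) = -3/310 + 12781 = 3962107/310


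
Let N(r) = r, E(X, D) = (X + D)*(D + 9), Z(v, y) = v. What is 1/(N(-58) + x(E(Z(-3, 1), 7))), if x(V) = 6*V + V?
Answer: 1/390 ≈ 0.0025641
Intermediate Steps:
E(X, D) = (9 + D)*(D + X) (E(X, D) = (D + X)*(9 + D) = (9 + D)*(D + X))
x(V) = 7*V
1/(N(-58) + x(E(Z(-3, 1), 7))) = 1/(-58 + 7*(7**2 + 9*7 + 9*(-3) + 7*(-3))) = 1/(-58 + 7*(49 + 63 - 27 - 21)) = 1/(-58 + 7*64) = 1/(-58 + 448) = 1/390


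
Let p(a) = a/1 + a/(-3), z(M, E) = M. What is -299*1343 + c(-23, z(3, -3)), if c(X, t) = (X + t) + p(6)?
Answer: -401573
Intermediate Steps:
p(a) = 2*a/3 (p(a) = a*1 + a*(-⅓) = a - a/3 = 2*a/3)
c(X, t) = 4 + X + t (c(X, t) = (X + t) + (⅔)*6 = (X + t) + 4 = 4 + X + t)
-299*1343 + c(-23, z(3, -3)) = -299*1343 + (4 - 23 + 3) = -401557 - 16 = -401573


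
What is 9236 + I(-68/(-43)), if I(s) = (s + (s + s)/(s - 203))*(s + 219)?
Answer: 153437753104/16014189 ≈ 9581.4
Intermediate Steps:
I(s) = (219 + s)*(s + 2*s/(-203 + s)) (I(s) = (s + (2*s)/(-203 + s))*(219 + s) = (s + 2*s/(-203 + s))*(219 + s) = (219 + s)*(s + 2*s/(-203 + s)))
9236 + I(-68/(-43)) = 9236 + (-68/(-43))*(-44019 + (-68/(-43))² + 18*(-68/(-43)))/(-203 - 68/(-43)) = 9236 + (-68*(-1/43))*(-44019 + (-68*(-1/43))² + 18*(-68*(-1/43)))/(-203 - 68*(-1/43)) = 9236 + 68*(-44019 + (68/43)² + 18*(68/43))/(43*(-203 + 68/43)) = 9236 + 68*(-44019 + 4624/1849 + 1224/43)/(43*(-8661/43)) = 9236 + (68/43)*(-43/8661)*(-81333875/1849) = 9236 + 5530703500/16014189 = 153437753104/16014189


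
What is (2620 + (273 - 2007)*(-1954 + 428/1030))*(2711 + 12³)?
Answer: 7750137832396/515 ≈ 1.5049e+10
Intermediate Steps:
(2620 + (273 - 2007)*(-1954 + 428/1030))*(2711 + 12³) = (2620 - 1734*(-1954 + 428*(1/1030)))*(2711 + 1728) = (2620 - 1734*(-1954 + 214/515))*4439 = (2620 - 1734*(-1006096/515))*4439 = (2620 + 1744570464/515)*4439 = (1745919764/515)*4439 = 7750137832396/515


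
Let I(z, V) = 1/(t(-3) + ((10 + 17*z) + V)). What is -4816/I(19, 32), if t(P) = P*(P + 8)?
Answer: -1685600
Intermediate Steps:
t(P) = P*(8 + P)
I(z, V) = 1/(-5 + V + 17*z) (I(z, V) = 1/(-3*(8 - 3) + ((10 + 17*z) + V)) = 1/(-3*5 + (10 + V + 17*z)) = 1/(-15 + (10 + V + 17*z)) = 1/(-5 + V + 17*z))
-4816/I(19, 32) = -4816/(1/(-5 + 32 + 17*19)) = -4816/(1/(-5 + 32 + 323)) = -4816/(1/350) = -4816/1/350 = -4816*350 = -1685600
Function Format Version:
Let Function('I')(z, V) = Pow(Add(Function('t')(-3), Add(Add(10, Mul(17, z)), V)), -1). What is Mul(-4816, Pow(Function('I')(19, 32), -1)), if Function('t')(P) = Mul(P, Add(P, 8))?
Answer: -1685600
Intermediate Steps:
Function('t')(P) = Mul(P, Add(8, P))
Function('I')(z, V) = Pow(Add(-5, V, Mul(17, z)), -1) (Function('I')(z, V) = Pow(Add(Mul(-3, Add(8, -3)), Add(Add(10, Mul(17, z)), V)), -1) = Pow(Add(Mul(-3, 5), Add(10, V, Mul(17, z))), -1) = Pow(Add(-15, Add(10, V, Mul(17, z))), -1) = Pow(Add(-5, V, Mul(17, z)), -1))
Mul(-4816, Pow(Function('I')(19, 32), -1)) = Mul(-4816, Pow(Pow(Add(-5, 32, Mul(17, 19)), -1), -1)) = Mul(-4816, Pow(Pow(Add(-5, 32, 323), -1), -1)) = Mul(-4816, Pow(Pow(350, -1), -1)) = Mul(-4816, Pow(Rational(1, 350), -1)) = Mul(-4816, 350) = -1685600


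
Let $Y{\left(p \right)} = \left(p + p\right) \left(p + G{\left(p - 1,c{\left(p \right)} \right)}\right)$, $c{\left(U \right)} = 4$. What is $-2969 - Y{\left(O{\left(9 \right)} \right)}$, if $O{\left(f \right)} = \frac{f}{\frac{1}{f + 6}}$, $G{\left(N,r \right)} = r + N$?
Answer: $-76679$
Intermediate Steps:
$G{\left(N,r \right)} = N + r$
$O{\left(f \right)} = f \left(6 + f\right)$ ($O{\left(f \right)} = \frac{f}{\frac{1}{6 + f}} = f \left(6 + f\right)$)
$Y{\left(p \right)} = 2 p \left(3 + 2 p\right)$ ($Y{\left(p \right)} = \left(p + p\right) \left(p + \left(\left(p - 1\right) + 4\right)\right) = 2 p \left(p + \left(\left(-1 + p\right) + 4\right)\right) = 2 p \left(p + \left(3 + p\right)\right) = 2 p \left(3 + 2 p\right)$)
$-2969 - Y{\left(O{\left(9 \right)} \right)} = -2969 - 2 \cdot 9 \left(6 + 9\right) \left(3 + 2 \cdot 9 \left(6 + 9\right)\right) = -2969 - 2 \cdot 9 \cdot 15 \left(3 + 2 \cdot 9 \cdot 15\right) = -2969 - 2 \cdot 135 \left(3 + 2 \cdot 135\right) = -2969 - 2 \cdot 135 \left(3 + 270\right) = -2969 - 2 \cdot 135 \cdot 273 = -2969 - 73710 = -76679$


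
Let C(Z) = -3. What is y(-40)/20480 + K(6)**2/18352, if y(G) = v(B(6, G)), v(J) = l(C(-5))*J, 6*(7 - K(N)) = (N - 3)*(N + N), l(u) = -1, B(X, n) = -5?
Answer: 1403/4698112 ≈ 0.00029863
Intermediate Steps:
K(N) = 7 - N*(-3 + N)/3 (K(N) = 7 - (N - 3)*(N + N)/6 = 7 - (-3 + N)*2*N/6 = 7 - N*(-3 + N)/3)
v(J) = -J
y(G) = 5 (y(G) = -1*(-5) = 5)
y(-40)/20480 + K(6)**2/18352 = 5/20480 + (7 + 6 - 1/3*6**2)**2/18352 = 5*(1/20480) + (7 + 6 - 1/3*36)**2*(1/18352) = 1/4096 + (7 + 6 - 12)**2*(1/18352) = 1/4096 + 1**2*(1/18352) = 1/4096 + 1*(1/18352) = 1/4096 + 1/18352 = 1403/4698112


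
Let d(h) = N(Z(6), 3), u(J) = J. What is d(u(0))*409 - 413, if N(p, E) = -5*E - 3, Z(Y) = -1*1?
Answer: -7775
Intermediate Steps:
Z(Y) = -1
N(p, E) = -3 - 5*E
d(h) = -18 (d(h) = -3 - 5*3 = -3 - 15 = -18)
d(u(0))*409 - 413 = -18*409 - 413 = -7362 - 413 = -7775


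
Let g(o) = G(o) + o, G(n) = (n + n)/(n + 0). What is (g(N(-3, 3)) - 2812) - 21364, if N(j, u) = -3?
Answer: -24177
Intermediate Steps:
G(n) = 2 (G(n) = (2*n)/n = 2)
g(o) = 2 + o
(g(N(-3, 3)) - 2812) - 21364 = ((2 - 3) - 2812) - 21364 = (-1 - 2812) - 21364 = -2813 - 21364 = -24177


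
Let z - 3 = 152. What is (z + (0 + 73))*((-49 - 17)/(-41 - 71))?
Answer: 1881/14 ≈ 134.36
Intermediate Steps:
z = 155 (z = 3 + 152 = 155)
(z + (0 + 73))*((-49 - 17)/(-41 - 71)) = (155 + (0 + 73))*((-49 - 17)/(-41 - 71)) = (155 + 73)*(-66/(-112)) = 228*(-66*(-1/112)) = 228*(33/56) = 1881/14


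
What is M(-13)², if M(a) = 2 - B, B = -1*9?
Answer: 121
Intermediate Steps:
B = -9
M(a) = 11 (M(a) = 2 - 1*(-9) = 2 + 9 = 11)
M(-13)² = 11² = 121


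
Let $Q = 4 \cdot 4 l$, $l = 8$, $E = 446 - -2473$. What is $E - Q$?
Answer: $2791$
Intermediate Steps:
$E = 2919$ ($E = 446 + 2473 = 2919$)
$Q = 128$ ($Q = 4 \cdot 4 \cdot 8 = 16 \cdot 8 = 128$)
$E - Q = 2919 - 128 = 2791$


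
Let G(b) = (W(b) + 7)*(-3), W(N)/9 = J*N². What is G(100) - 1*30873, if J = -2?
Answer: 509106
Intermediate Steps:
W(N) = -18*N² (W(N) = 9*(-2*N²) = -18*N²)
G(b) = -21 + 54*b² (G(b) = (-18*b² + 7)*(-3) = (7 - 18*b²)*(-3) = -21 + 54*b²)
G(100) - 1*30873 = (-21 + 54*100²) - 1*30873 = (-21 + 54*10000) - 30873 = (-21 + 540000) - 30873 = 539979 - 30873 = 509106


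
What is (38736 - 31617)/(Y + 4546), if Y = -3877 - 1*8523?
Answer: -339/374 ≈ -0.90642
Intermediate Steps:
Y = -12400 (Y = -3877 - 8523 = -12400)
(38736 - 31617)/(Y + 4546) = (38736 - 31617)/(-12400 + 4546) = 7119/(-7854) = 7119*(-1/7854) = -339/374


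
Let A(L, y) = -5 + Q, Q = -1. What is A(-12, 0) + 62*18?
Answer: 1110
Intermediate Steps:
A(L, y) = -6 (A(L, y) = -5 - 1 = -6)
A(-12, 0) + 62*18 = -6 + 62*18 = -6 + 1116 = 1110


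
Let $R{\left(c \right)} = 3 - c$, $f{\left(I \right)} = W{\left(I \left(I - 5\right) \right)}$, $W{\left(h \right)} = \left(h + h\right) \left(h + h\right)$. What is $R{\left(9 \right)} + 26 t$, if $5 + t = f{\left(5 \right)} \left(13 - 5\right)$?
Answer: $-136$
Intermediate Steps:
$W{\left(h \right)} = 4 h^{2}$ ($W{\left(h \right)} = 2 h 2 h = 4 h^{2}$)
$f{\left(I \right)} = 4 I^{2} \left(-5 + I\right)^{2}$ ($f{\left(I \right)} = 4 \left(I \left(I - 5\right)\right)^{2} = 4 \left(I \left(-5 + I\right)\right)^{2} = 4 I^{2} \left(-5 + I\right)^{2}$)
$t = -5$ ($t = -5 + 4 \cdot 5^{2} \left(-5 + 5\right)^{2} \left(13 - 5\right) = -5 + 4 \cdot 25 \cdot 0^{2} \cdot 8 = -5 + 4 \cdot 25 \cdot 0 \cdot 8 = -5 + 0 \cdot 8 = -5 + 0 = -5$)
$R{\left(9 \right)} + 26 t = \left(3 - 9\right) + 26 \left(-5\right) = \left(3 - 9\right) - 130 = -6 - 130 = -136$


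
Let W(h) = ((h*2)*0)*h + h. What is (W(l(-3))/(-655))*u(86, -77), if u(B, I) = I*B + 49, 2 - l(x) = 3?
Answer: -6573/655 ≈ -10.035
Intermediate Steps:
l(x) = -1 (l(x) = 2 - 1*3 = 2 - 3 = -1)
u(B, I) = 49 + B*I (u(B, I) = B*I + 49 = 49 + B*I)
W(h) = h (W(h) = ((2*h)*0)*h + h = 0*h + h = 0 + h = h)
(W(l(-3))/(-655))*u(86, -77) = (-1/(-655))*(49 + 86*(-77)) = (-1*(-1/655))*(49 - 6622) = (1/655)*(-6573) = -6573/655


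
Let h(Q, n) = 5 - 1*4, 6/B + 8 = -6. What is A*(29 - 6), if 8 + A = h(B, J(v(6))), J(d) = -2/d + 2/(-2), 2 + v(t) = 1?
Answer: -161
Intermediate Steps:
B = -3/7 (B = 6/(-8 - 6) = 6/(-14) = 6*(-1/14) = -3/7 ≈ -0.42857)
v(t) = -1 (v(t) = -2 + 1 = -1)
J(d) = -1 - 2/d (J(d) = -2/d + 2*(-½) = -2/d - 1 = -1 - 2/d)
h(Q, n) = 1 (h(Q, n) = 5 - 4 = 1)
A = -7 (A = -8 + 1 = -7)
A*(29 - 6) = -7*(29 - 6) = -7*23 = -161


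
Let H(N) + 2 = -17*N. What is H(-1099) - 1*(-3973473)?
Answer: 3992154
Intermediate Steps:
H(N) = -2 - 17*N
H(-1099) - 1*(-3973473) = (-2 - 17*(-1099)) - 1*(-3973473) = (-2 + 18683) + 3973473 = 18681 + 3973473 = 3992154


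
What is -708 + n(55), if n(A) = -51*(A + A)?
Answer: -6318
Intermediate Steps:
n(A) = -102*A
-708 + n(55) = -708 - 102*55 = -708 - 5610 = -6318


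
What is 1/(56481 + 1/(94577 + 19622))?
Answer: 114199/6450073720 ≈ 1.7705e-5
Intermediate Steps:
1/(56481 + 1/(94577 + 19622)) = 1/(56481 + 1/114199) = 1/(6450073720/114199) = 114199/6450073720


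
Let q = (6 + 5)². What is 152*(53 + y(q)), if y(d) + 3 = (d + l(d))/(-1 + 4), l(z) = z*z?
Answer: 2266624/3 ≈ 7.5554e+5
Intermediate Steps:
l(z) = z²
q = 121 (q = 11² = 121)
y(d) = -3 + d/3 + d²/3 (y(d) = -3 + (d + d²)/(-1 + 4) = -3 + (d + d²)/3 = -3 + (d + d²)*(⅓) = -3 + (d/3 + d²/3) = -3 + d/3 + d²/3)
152*(53 + y(q)) = 152*(53 + (-3 + (⅓)*121 + (⅓)*121²)) = 152*(53 + (-3 + 121/3 + (⅓)*14641)) = 152*(53 + (-3 + 121/3 + 14641/3)) = 152*(53 + 14753/3) = 152*(14912/3) = 2266624/3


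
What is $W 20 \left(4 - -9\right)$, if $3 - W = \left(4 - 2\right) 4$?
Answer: $-1300$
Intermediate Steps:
$W = -5$ ($W = 3 - \left(4 - 2\right) 4 = 3 - 2 \cdot 4 = 3 - 8 = -5$)
$W 20 \left(4 - -9\right) = \left(-5\right) 20 \left(4 - -9\right) = - 100 \left(4 + 9\right) = \left(-100\right) 13 = -1300$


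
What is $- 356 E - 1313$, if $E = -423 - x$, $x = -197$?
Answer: $79143$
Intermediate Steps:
$E = -226$ ($E = -423 - -197 = -423 + 197 = -226$)
$- 356 E - 1313 = \left(-356\right) \left(-226\right) - 1313 = 80456 - 1313 = 79143$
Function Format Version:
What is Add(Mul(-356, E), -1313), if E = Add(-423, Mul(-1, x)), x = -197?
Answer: 79143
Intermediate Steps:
E = -226 (E = Add(-423, Mul(-1, -197)) = Add(-423, 197) = -226)
Add(Mul(-356, E), -1313) = Add(Mul(-356, -226), -1313) = Add(80456, -1313) = 79143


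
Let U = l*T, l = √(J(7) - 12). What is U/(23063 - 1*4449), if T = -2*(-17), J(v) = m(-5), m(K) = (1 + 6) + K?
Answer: 17*I*√10/9307 ≈ 0.0057762*I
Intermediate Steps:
m(K) = 7 + K
J(v) = 2 (J(v) = 7 - 5 = 2)
T = 34
l = I*√10 (l = √(2 - 12) = √(-10) = I*√10 ≈ 3.1623*I)
U = 34*I*√10 (U = (I*√10)*34 = 34*I*√10 ≈ 107.52*I)
U/(23063 - 1*4449) = (34*I*√10)/(23063 - 1*4449) = (34*I*√10)/(23063 - 4449) = (34*I*√10)/18614 = (34*I*√10)*(1/18614) = 17*I*√10/9307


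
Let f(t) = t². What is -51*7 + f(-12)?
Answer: -213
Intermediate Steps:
-51*7 + f(-12) = -51*7 + (-12)² = -357 + 144 = -213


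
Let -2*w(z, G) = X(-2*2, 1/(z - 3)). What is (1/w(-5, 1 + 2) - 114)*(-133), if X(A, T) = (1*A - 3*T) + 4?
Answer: 47614/3 ≈ 15871.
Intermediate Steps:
X(A, T) = 4 + A - 3*T (X(A, T) = (A - 3*T) + 4 = 4 + A - 3*T)
w(z, G) = 3/(2*(-3 + z)) (w(z, G) = -(4 - 2*2 - 3/(z - 3))/2 = -(4 - 4 - 3/(-3 + z))/2 = -(-3)/(2*(-3 + z)) = 3/(2*(-3 + z)))
(1/w(-5, 1 + 2) - 114)*(-133) = (1/(3/(2*(-3 - 5))) - 114)*(-133) = (1/((3/2)/(-8)) - 114)*(-133) = (1/((3/2)*(-⅛)) - 114)*(-133) = (1/(-3/16) - 114)*(-133) = (-16/3 - 114)*(-133) = -358/3*(-133) = 47614/3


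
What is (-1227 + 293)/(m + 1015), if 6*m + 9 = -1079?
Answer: -2802/2501 ≈ -1.1204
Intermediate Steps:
m = -544/3 (m = -3/2 + (⅙)*(-1079) = -3/2 - 1079/6 = -544/3 ≈ -181.33)
(-1227 + 293)/(m + 1015) = (-1227 + 293)/(-544/3 + 1015) = -934/2501/3 = -934*3/2501 = -2802/2501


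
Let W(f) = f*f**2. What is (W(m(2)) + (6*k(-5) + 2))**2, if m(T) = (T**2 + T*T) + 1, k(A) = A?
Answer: 491401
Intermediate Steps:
m(T) = 1 + 2*T**2 (m(T) = (T**2 + T**2) + 1 = 2*T**2 + 1 = 1 + 2*T**2)
W(f) = f**3
(W(m(2)) + (6*k(-5) + 2))**2 = ((1 + 2*2**2)**3 + (6*(-5) + 2))**2 = ((1 + 2*4)**3 + (-30 + 2))**2 = ((1 + 8)**3 - 28)**2 = (9**3 - 28)**2 = (729 - 28)**2 = 701**2 = 491401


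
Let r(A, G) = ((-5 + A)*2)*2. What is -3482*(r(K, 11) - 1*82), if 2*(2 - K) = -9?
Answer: 264632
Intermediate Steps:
K = 13/2 (K = 2 - ½*(-9) = 2 + 9/2 = 13/2 ≈ 6.5000)
r(A, G) = -20 + 4*A (r(A, G) = (-10 + 2*A)*2 = -20 + 4*A)
-3482*(r(K, 11) - 1*82) = -3482*((-20 + 4*(13/2)) - 1*82) = -3482*((-20 + 26) - 82) = -3482*(6 - 82) = -3482*(-76) = 264632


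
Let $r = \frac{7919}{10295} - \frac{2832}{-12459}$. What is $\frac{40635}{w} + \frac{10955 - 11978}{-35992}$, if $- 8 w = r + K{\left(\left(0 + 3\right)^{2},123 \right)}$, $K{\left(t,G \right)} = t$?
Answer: $- \frac{7579493732453919}{233076722024} \approx -32519.0$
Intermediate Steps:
$r = \frac{42606087}{42755135}$ ($r = 7919 \cdot \frac{1}{10295} - - \frac{944}{4153} = \frac{7919}{10295} + \frac{944}{4153} = \frac{42606087}{42755135} \approx 0.99651$)
$w = - \frac{213701151}{171020540}$ ($w = - \frac{\frac{42606087}{42755135} + \left(0 + 3\right)^{2}}{8} = - \frac{\frac{42606087}{42755135} + 3^{2}}{8} = - \frac{\frac{42606087}{42755135} + 9}{8} = \left(- \frac{1}{8}\right) \frac{427402302}{42755135} = - \frac{213701151}{171020540} \approx -1.2496$)
$\frac{40635}{w} + \frac{10955 - 11978}{-35992} = \frac{40635}{- \frac{213701151}{171020540}} + \frac{10955 - 11978}{-35992} = 40635 \left(- \frac{171020540}{213701151}\right) + \left(10955 - 11978\right) \left(- \frac{1}{35992}\right) = - \frac{2316473214300}{71233717} - - \frac{93}{3272} = - \frac{2316473214300}{71233717} + \frac{93}{3272} = - \frac{7579493732453919}{233076722024}$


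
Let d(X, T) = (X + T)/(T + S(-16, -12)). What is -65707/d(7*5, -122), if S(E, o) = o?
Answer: -8804738/87 ≈ -1.0120e+5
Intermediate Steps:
d(X, T) = (T + X)/(-12 + T) (d(X, T) = (X + T)/(T - 12) = (T + X)/(-12 + T))
-65707/d(7*5, -122) = -65707*(-12 - 122)/(-122 + 7*5) = -65707*(-134/(-122 + 35)) = -65707/((-1/134*(-87))) = -65707/87/134 = -65707*134/87 = -8804738/87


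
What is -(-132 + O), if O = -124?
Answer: 256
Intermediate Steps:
-(-132 + O) = -(-132 - 124) = -1*(-256) = 256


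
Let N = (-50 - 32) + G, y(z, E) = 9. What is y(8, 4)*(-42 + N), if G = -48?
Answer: -1548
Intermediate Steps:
N = -130 (N = (-50 - 32) - 48 = -82 - 48 = -130)
y(8, 4)*(-42 + N) = 9*(-42 - 130) = 9*(-172) = -1548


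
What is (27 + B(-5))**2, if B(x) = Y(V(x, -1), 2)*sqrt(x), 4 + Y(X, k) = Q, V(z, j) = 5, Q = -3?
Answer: 484 - 378*I*sqrt(5) ≈ 484.0 - 845.23*I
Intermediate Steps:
Y(X, k) = -7 (Y(X, k) = -4 - 3 = -7)
B(x) = -7*sqrt(x)
(27 + B(-5))**2 = (27 - 7*I*sqrt(5))**2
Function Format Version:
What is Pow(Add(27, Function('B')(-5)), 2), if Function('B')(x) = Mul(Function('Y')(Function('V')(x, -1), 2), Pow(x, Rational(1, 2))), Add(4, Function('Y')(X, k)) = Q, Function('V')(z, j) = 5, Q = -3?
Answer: Add(484, Mul(-378, I, Pow(5, Rational(1, 2)))) ≈ Add(484.00, Mul(-845.23, I))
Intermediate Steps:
Function('Y')(X, k) = -7 (Function('Y')(X, k) = Add(-4, -3) = -7)
Function('B')(x) = Mul(-7, Pow(x, Rational(1, 2)))
Pow(Add(27, Function('B')(-5)), 2) = Pow(Add(27, Mul(-7, Pow(-5, Rational(1, 2)))), 2) = Pow(Add(27, Mul(-7, Mul(I, Pow(5, Rational(1, 2))))), 2) = Pow(Add(27, Mul(-7, I, Pow(5, Rational(1, 2)))), 2)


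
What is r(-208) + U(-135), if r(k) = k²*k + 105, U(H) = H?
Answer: -8998942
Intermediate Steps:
r(k) = 105 + k³ (r(k) = k³ + 105 = 105 + k³)
r(-208) + U(-135) = (105 + (-208)³) - 135 = (105 - 8998912) - 135 = -8998807 - 135 = -8998942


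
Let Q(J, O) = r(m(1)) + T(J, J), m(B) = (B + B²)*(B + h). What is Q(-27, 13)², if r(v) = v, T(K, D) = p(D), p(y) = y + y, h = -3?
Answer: 3364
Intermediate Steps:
p(y) = 2*y
T(K, D) = 2*D
m(B) = (-3 + B)*(B + B²) (m(B) = (B + B²)*(B - 3) = (B + B²)*(-3 + B) = (-3 + B)*(B + B²))
Q(J, O) = -4 + 2*J (Q(J, O) = 1*(-3 + 1² - 2*1) + 2*J = 1*(-3 + 1 - 2) + 2*J = 1*(-4) + 2*J = -4 + 2*J)
Q(-27, 13)² = (-4 + 2*(-27))² = (-4 - 54)² = (-58)² = 3364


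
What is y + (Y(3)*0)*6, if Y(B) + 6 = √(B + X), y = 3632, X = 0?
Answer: 3632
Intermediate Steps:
Y(B) = -6 + √B (Y(B) = -6 + √(B + 0) = -6 + √B)
y + (Y(3)*0)*6 = 3632 + ((-6 + √3)*0)*6 = 3632 + 0*6 = 3632 + 0 = 3632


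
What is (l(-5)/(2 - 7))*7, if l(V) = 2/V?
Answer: 14/25 ≈ 0.56000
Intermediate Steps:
(l(-5)/(2 - 7))*7 = ((2/(-5))/(2 - 7))*7 = ((2*(-⅕))/(-5))*7 = -⅖*(-⅕)*7 = (2/25)*7 = 14/25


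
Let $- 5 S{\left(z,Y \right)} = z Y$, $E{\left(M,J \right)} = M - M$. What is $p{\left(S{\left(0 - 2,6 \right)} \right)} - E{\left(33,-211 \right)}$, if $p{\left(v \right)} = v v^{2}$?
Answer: $\frac{1728}{125} \approx 13.824$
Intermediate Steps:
$E{\left(M,J \right)} = 0$
$S{\left(z,Y \right)} = - \frac{Y z}{5}$ ($S{\left(z,Y \right)} = - \frac{z Y}{5} = - \frac{Y z}{5}$)
$p{\left(v \right)} = v^{3}$
$p{\left(S{\left(0 - 2,6 \right)} \right)} - E{\left(33,-211 \right)} = \left(\left(- \frac{1}{5}\right) 6 \left(0 - 2\right)\right)^{3} - 0 = \left(\left(- \frac{1}{5}\right) 6 \left(-2\right)\right)^{3} + 0 = \left(\frac{12}{5}\right)^{3} + 0 = \frac{1728}{125} + 0 = \frac{1728}{125}$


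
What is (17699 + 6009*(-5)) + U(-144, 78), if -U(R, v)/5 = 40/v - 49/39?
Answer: -481349/39 ≈ -12342.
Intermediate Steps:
U(R, v) = 245/39 - 200/v (U(R, v) = -5*(40/v - 49/39) = -5*(-49/39 + 40/v) = 245/39 - 200/v)
(17699 + 6009*(-5)) + U(-144, 78) = (17699 + 6009*(-5)) + (245/39 - 200/78) = (17699 - 30045) + (245/39 - 200*1/78) = -12346 + (245/39 - 100/39) = -12346 + 145/39 = -481349/39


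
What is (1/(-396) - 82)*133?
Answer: -4318909/396 ≈ -10906.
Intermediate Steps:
(1/(-396) - 82)*133 = (-1/396 - 82)*133 = -32473/396*133 = -4318909/396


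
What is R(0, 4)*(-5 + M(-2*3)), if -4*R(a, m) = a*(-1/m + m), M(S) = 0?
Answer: 0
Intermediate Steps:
R(a, m) = -a*(m - 1/m)/4 (R(a, m) = -a*(-1/m + m)/4 = -a*(m - 1/m)/4)
R(0, 4)*(-5 + M(-2*3)) = ((1/4)*0*(1 - 1*4**2)/4)*(-5 + 0) = ((1/4)*0*(1/4)*(1 - 1*16))*(-5) = ((1/4)*0*(1/4)*(1 - 16))*(-5) = ((1/4)*0*(1/4)*(-15))*(-5) = 0*(-5) = 0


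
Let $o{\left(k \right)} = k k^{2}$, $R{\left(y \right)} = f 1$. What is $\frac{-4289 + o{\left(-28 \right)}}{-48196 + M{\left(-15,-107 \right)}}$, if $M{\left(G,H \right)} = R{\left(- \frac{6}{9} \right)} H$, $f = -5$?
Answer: $\frac{8747}{15887} \approx 0.55058$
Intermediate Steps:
$R{\left(y \right)} = -5$ ($R{\left(y \right)} = \left(-5\right) 1 = -5$)
$o{\left(k \right)} = k^{3}$
$M{\left(G,H \right)} = - 5 H$
$\frac{-4289 + o{\left(-28 \right)}}{-48196 + M{\left(-15,-107 \right)}} = \frac{-4289 + \left(-28\right)^{3}}{-48196 - -535} = \frac{-4289 - 21952}{-48196 + 535} = - \frac{26241}{-47661} = \left(-26241\right) \left(- \frac{1}{47661}\right) = \frac{8747}{15887}$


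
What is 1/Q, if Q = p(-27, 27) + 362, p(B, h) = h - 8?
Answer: 1/381 ≈ 0.0026247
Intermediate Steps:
p(B, h) = -8 + h
Q = 381 (Q = (-8 + 27) + 362 = 19 + 362 = 381)
1/Q = 1/381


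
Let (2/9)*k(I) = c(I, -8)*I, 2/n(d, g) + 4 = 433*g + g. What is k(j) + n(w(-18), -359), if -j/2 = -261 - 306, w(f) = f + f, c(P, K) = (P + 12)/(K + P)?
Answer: 227795699632/43860515 ≈ 5193.6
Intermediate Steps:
c(P, K) = (12 + P)/(K + P)
w(f) = 2*f
n(d, g) = 2/(-4 + 434*g) (n(d, g) = 2/(-4 + (433*g + g)) = 2/(-4 + 434*g))
j = 1134 (j = -2*(-261 - 306) = -2*(-567) = 1134)
k(I) = 9*I*(12 + I)/(2*(-8 + I)) (k(I) = 9*(((12 + I)/(-8 + I))*I)/2 = 9*(I*(12 + I)/(-8 + I))/2 = 9*I*(12 + I)/(2*(-8 + I)))
k(j) + n(w(-18), -359) = (9/2)*1134*(12 + 1134)/(-8 + 1134) + 1/(-2 + 217*(-359)) = (9/2)*1134*1146/1126 + 1/(-2 - 77903) = (9/2)*1134*(1/1126)*1146 + 1/(-77905) = 2924019/563 - 1/77905 = 227795699632/43860515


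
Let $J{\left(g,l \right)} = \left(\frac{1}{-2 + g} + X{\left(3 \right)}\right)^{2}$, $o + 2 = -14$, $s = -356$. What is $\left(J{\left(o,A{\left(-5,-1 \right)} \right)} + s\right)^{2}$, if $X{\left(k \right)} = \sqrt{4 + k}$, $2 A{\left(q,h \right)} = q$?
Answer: $\frac{12785964697}{104976} + \frac{113075 \sqrt{7}}{1458} \approx 1.22 \cdot 10^{5}$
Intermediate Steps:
$o = -16$ ($o = -2 - 14 = -16$)
$A{\left(q,h \right)} = \frac{q}{2}$
$J{\left(g,l \right)} = \left(\sqrt{7} + \frac{1}{-2 + g}\right)^{2}$ ($J{\left(g,l \right)} = \left(\frac{1}{-2 + g} + \sqrt{4 + 3}\right)^{2} = \left(\frac{1}{-2 + g} + \sqrt{7}\right)^{2} = \left(\sqrt{7} + \frac{1}{-2 + g}\right)^{2}$)
$\left(J{\left(o,A{\left(-5,-1 \right)} \right)} + s\right)^{2} = \left(\frac{\left(1 - 2 \sqrt{7} - 16 \sqrt{7}\right)^{2}}{\left(-2 - 16\right)^{2}} - 356\right)^{2} = \left(\frac{\left(1 - 18 \sqrt{7}\right)^{2}}{324} - 356\right)^{2} = \left(-356 + \frac{\left(1 - 18 \sqrt{7}\right)^{2}}{324}\right)^{2}$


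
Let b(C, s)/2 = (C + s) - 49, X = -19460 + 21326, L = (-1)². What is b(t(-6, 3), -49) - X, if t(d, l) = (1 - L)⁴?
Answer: -2062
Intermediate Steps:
L = 1
X = 1866
t(d, l) = 0 (t(d, l) = (1 - 1*1)⁴ = (1 - 1)⁴ = 0⁴ = 0)
b(C, s) = -98 + 2*C + 2*s (b(C, s) = 2*((C + s) - 49) = 2*(-49 + C + s) = -98 + 2*C + 2*s)
b(t(-6, 3), -49) - X = (-98 + 2*0 + 2*(-49)) - 1*1866 = (-98 + 0 - 98) - 1866 = -196 - 1866 = -2062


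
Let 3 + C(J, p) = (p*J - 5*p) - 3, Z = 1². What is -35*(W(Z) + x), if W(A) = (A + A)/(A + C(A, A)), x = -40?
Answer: 12670/9 ≈ 1407.8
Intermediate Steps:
Z = 1
C(J, p) = -6 - 5*p + J*p (C(J, p) = -3 + ((p*J - 5*p) - 3) = -3 + ((J*p - 5*p) - 3) = -3 + ((-5*p + J*p) - 3) = -3 + (-3 - 5*p + J*p) = -6 - 5*p + J*p)
W(A) = 2*A/(-6 + A² - 4*A) (W(A) = (A + A)/(A + (-6 - 5*A + A*A)) = (2*A)/(A + (-6 - 5*A + A²)) = (2*A)/(A + (-6 + A² - 5*A)) = (2*A)/(-6 + A² - 4*A) = 2*A/(-6 + A² - 4*A))
-35*(W(Z) + x) = -35*(2*1/(-6 + 1² - 4*1) - 40) = -35*(2*1/(-6 + 1 - 4) - 40) = -35*(2*1/(-9) - 40) = -35*(2*1*(-⅑) - 40) = -35*(-2/9 - 40) = -35*(-362/9) = 12670/9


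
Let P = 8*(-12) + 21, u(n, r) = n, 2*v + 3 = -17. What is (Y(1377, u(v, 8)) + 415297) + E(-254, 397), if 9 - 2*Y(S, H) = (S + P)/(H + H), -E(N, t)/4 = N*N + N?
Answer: 3165721/20 ≈ 1.5829e+5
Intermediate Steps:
v = -10 (v = -3/2 + (½)*(-17) = -3/2 - 17/2 = -10)
P = -75 (P = -96 + 21 = -75)
E(N, t) = -4*N - 4*N² (E(N, t) = -4*(N*N + N) = -4*(N² + N) = -4*(N + N²) = -4*N - 4*N²)
Y(S, H) = 9/2 - (-75 + S)/(4*H) (Y(S, H) = 9/2 - (S - 75)/(2*(H + H)) = 9/2 - (-75 + S)/(2*(2*H)) = 9/2 - (-75 + S)*1/(2*H)/2 = 9/2 - (-75 + S)/(4*H))
(Y(1377, u(v, 8)) + 415297) + E(-254, 397) = ((¼)*(75 - 1*1377 + 18*(-10))/(-10) + 415297) - 4*(-254)*(1 - 254) = ((¼)*(-⅒)*(75 - 1377 - 180) + 415297) - 4*(-254)*(-253) = ((¼)*(-⅒)*(-1482) + 415297) - 257048 = (741/20 + 415297) - 257048 = 8306681/20 - 257048 = 3165721/20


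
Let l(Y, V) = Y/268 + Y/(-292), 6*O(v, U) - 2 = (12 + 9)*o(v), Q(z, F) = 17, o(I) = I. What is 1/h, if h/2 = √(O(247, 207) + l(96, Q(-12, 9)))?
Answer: √744809197998/50760526 ≈ 0.017002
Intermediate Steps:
O(v, U) = ⅓ + 7*v/2 (O(v, U) = ⅓ + ((12 + 9)*v)/6 = ⅓ + (21*v)/6 = ⅓ + 7*v/2)
l(Y, V) = 3*Y/9782 (l(Y, V) = Y*(1/268) + Y*(-1/292) = Y/268 - Y/292 = 3*Y/9782)
h = √744809197998/14673 (h = 2*√((⅓ + (7/2)*247) + (3/9782)*96) = 2*√((⅓ + 1729/2) + 144/4891) = 2*√(5189/6 + 144/4891) = 2*√(25380263/29346) = 2*(√744809197998/29346) = √744809197998/14673 ≈ 58.817)
1/h = 1/(√744809197998/14673) = √744809197998/50760526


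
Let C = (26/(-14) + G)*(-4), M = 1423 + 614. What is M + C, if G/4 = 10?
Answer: 13191/7 ≈ 1884.4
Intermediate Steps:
G = 40 (G = 4*10 = 40)
M = 2037
C = -1068/7 (C = (26/(-14) + 40)*(-4) = (26*(-1/14) + 40)*(-4) = (-13/7 + 40)*(-4) = (267/7)*(-4) = -1068/7 ≈ -152.57)
M + C = 2037 - 1068/7 = 13191/7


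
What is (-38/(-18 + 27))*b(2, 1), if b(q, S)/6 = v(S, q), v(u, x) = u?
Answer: -76/3 ≈ -25.333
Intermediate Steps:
b(q, S) = 6*S
(-38/(-18 + 27))*b(2, 1) = (-38/(-18 + 27))*(6*1) = (-38/9)*6 = ((⅑)*(-38))*6 = -38/9*6 = -76/3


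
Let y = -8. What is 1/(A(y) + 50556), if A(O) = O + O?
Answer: 1/50540 ≈ 1.9786e-5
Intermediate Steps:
A(O) = 2*O
1/(A(y) + 50556) = 1/(2*(-8) + 50556) = 1/(-16 + 50556) = 1/50540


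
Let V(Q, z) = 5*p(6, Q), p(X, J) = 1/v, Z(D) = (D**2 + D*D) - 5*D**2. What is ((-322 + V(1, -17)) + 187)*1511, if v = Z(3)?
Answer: -5515150/27 ≈ -2.0426e+5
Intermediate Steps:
Z(D) = -3*D**2 (Z(D) = (D**2 + D**2) - 5*D**2 = 2*D**2 - 5*D**2 = -3*D**2)
v = -27 (v = -3*3**2 = -3*9 = -27)
p(X, J) = -1/27 (p(X, J) = 1/(-27) = -1/27)
V(Q, z) = -5/27 (V(Q, z) = 5*(-1/27) = -5/27)
((-322 + V(1, -17)) + 187)*1511 = ((-322 - 5/27) + 187)*1511 = (-8699/27 + 187)*1511 = -3650/27*1511 = -5515150/27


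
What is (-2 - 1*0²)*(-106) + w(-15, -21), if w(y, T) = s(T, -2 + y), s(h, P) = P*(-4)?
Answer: 280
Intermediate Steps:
s(h, P) = -4*P
w(y, T) = 8 - 4*y (w(y, T) = -4*(-2 + y) = 8 - 4*y)
(-2 - 1*0²)*(-106) + w(-15, -21) = (-2 - 1*0²)*(-106) + (8 - 4*(-15)) = (-2 - 1*0)*(-106) + (8 + 60) = (-2 + 0)*(-106) + 68 = -2*(-106) + 68 = 212 + 68 = 280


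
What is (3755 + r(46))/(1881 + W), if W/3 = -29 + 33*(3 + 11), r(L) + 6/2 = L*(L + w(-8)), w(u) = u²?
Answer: 2203/795 ≈ 2.7711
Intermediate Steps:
r(L) = -3 + L*(64 + L) (r(L) = -3 + L*(L + (-8)²) = -3 + L*(L + 64) = -3 + L*(64 + L))
W = 1299 (W = 3*(-29 + 33*(3 + 11)) = 3*(-29 + 33*14) = 3*(-29 + 462) = 3*433 = 1299)
(3755 + r(46))/(1881 + W) = (3755 + (-3 + 46² + 64*46))/(1881 + 1299) = (3755 + (-3 + 2116 + 2944))/3180 = (3755 + 5057)*(1/3180) = 8812*(1/3180) = 2203/795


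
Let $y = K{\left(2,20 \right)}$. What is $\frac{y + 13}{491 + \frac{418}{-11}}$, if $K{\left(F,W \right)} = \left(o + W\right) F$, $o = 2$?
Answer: $\frac{19}{151} \approx 0.12583$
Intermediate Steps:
$K{\left(F,W \right)} = F \left(2 + W\right)$ ($K{\left(F,W \right)} = \left(2 + W\right) F = F \left(2 + W\right)$)
$y = 44$ ($y = 2 \left(2 + 20\right) = 2 \cdot 22 = 44$)
$\frac{y + 13}{491 + \frac{418}{-11}} = \frac{44 + 13}{491 + \frac{418}{-11}} = \frac{57}{491 + 418 \left(- \frac{1}{11}\right)} = \frac{57}{491 - 38} = \frac{57}{453} = 57 \cdot \frac{1}{453} = \frac{19}{151}$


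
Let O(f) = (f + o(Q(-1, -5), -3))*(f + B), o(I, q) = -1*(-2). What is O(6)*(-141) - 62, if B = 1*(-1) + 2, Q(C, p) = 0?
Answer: -7958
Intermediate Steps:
o(I, q) = 2
B = 1 (B = -1 + 2 = 1)
O(f) = (1 + f)*(2 + f) (O(f) = (f + 2)*(f + 1) = (2 + f)*(1 + f) = (1 + f)*(2 + f))
O(6)*(-141) - 62 = (2 + 6² + 3*6)*(-141) - 62 = (2 + 36 + 18)*(-141) - 62 = 56*(-141) - 62 = -7896 - 62 = -7958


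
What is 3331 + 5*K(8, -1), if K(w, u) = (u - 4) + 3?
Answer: 3321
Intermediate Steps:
K(w, u) = -1 + u (K(w, u) = (-4 + u) + 3 = -1 + u)
3331 + 5*K(8, -1) = 3331 + 5*(-1 - 1) = 3331 + 5*(-2) = 3331 - 10 = 3321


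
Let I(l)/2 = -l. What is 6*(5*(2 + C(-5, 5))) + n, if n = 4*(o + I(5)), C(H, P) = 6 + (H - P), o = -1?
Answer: -104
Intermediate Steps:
I(l) = -2*l (I(l) = 2*(-l) = -2*l)
C(H, P) = 6 + H - P
n = -44 (n = 4*(-1 - 2*5) = 4*(-1 - 10) = 4*(-11) = -44)
6*(5*(2 + C(-5, 5))) + n = 6*(5*(2 + (6 - 5 - 1*5))) - 44 = 6*(5*(2 + (6 - 5 - 5))) - 44 = 6*(5*(2 - 4)) - 44 = 6*(5*(-2)) - 44 = 6*(-10) - 44 = -60 - 44 = -104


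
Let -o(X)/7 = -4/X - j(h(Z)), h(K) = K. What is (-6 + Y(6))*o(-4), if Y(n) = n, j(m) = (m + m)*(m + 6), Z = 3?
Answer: 0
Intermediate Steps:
j(m) = 2*m*(6 + m) (j(m) = (2*m)*(6 + m) = 2*m*(6 + m))
o(X) = 378 + 28/X (o(X) = -7*(-4/X - 2*3*(6 + 3)) = -7*(-4/X - 2*3*9) = -7*(-4/X - 1*54) = -7*(-4/X - 54) = -7*(-54 - 4/X) = 378 + 28/X)
(-6 + Y(6))*o(-4) = (-6 + 6)*(378 + 28/(-4)) = 0*(378 + 28*(-¼)) = 0*(378 - 7) = 0*371 = 0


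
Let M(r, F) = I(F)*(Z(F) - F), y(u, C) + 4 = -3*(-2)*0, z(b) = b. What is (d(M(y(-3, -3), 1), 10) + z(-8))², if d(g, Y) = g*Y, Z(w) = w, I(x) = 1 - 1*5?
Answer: 64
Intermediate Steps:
I(x) = -4 (I(x) = 1 - 5 = -4)
y(u, C) = -4 (y(u, C) = -4 - 3*(-2)*0 = -4 + 6*0 = -4 + 0 = -4)
M(r, F) = 0 (M(r, F) = -4*(F - F) = -4*0 = 0)
d(g, Y) = Y*g
(d(M(y(-3, -3), 1), 10) + z(-8))² = (10*0 - 8)² = (0 - 8)² = (-8)² = 64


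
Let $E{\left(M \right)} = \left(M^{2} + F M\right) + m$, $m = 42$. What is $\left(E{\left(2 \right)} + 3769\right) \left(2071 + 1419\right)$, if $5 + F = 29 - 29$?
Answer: $13279450$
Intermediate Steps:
$F = -5$ ($F = -5 + \left(29 - 29\right) = -5 + 0 = -5$)
$E{\left(M \right)} = 42 + M^{2} - 5 M$ ($E{\left(M \right)} = \left(M^{2} - 5 M\right) + 42 = 42 + M^{2} - 5 M$)
$\left(E{\left(2 \right)} + 3769\right) \left(2071 + 1419\right) = \left(\left(42 + 2^{2} - 10\right) + 3769\right) \left(2071 + 1419\right) = \left(\left(42 + 4 - 10\right) + 3769\right) 3490 = \left(36 + 3769\right) 3490 = 3805 \cdot 3490 = 13279450$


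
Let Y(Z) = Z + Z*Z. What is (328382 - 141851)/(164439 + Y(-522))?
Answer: 62177/145467 ≈ 0.42743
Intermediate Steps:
Y(Z) = Z + Z²
(328382 - 141851)/(164439 + Y(-522)) = (328382 - 141851)/(164439 - 522*(1 - 522)) = 186531/(164439 - 522*(-521)) = 186531/(164439 + 271962) = 186531/436401 = 186531*(1/436401) = 62177/145467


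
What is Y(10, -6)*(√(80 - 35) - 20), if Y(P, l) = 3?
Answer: -60 + 9*√5 ≈ -39.875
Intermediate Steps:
Y(10, -6)*(√(80 - 35) - 20) = 3*(√(80 - 35) - 20) = 3*(√45 - 20) = 3*(3*√5 - 20) = 3*(-20 + 3*√5) = -60 + 9*√5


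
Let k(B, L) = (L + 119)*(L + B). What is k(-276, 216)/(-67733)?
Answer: 20100/67733 ≈ 0.29675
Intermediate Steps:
k(B, L) = (119 + L)*(B + L)
k(-276, 216)/(-67733) = (216² + 119*(-276) + 119*216 - 276*216)/(-67733) = (46656 - 32844 + 25704 - 59616)*(-1/67733) = -20100*(-1/67733) = 20100/67733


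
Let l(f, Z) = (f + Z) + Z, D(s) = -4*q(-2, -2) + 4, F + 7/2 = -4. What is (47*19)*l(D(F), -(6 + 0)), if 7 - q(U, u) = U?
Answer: -39292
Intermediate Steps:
F = -15/2 (F = -7/2 - 4 = -15/2 ≈ -7.5000)
q(U, u) = 7 - U
D(s) = -32 (D(s) = -4*(7 - 1*(-2)) + 4 = -4*(7 + 2) + 4 = -4*9 + 4 = -36 + 4 = -32)
l(f, Z) = f + 2*Z (l(f, Z) = (Z + f) + Z = f + 2*Z)
(47*19)*l(D(F), -(6 + 0)) = (47*19)*(-32 + 2*(-(6 + 0))) = 893*(-32 + 2*(-1*6)) = 893*(-32 + 2*(-6)) = 893*(-32 - 12) = 893*(-44) = -39292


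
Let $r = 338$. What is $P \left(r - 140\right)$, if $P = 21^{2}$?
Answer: $87318$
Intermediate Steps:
$P = 441$
$P \left(r - 140\right) = 441 \left(338 - 140\right) = 441 \cdot 198 = 87318$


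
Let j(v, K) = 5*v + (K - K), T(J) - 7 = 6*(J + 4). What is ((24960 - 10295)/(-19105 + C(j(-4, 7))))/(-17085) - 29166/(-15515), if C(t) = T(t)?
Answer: 273274829509/145366458210 ≈ 1.8799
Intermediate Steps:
T(J) = 31 + 6*J (T(J) = 7 + 6*(J + 4) = 7 + 6*(4 + J) = 7 + (24 + 6*J) = 31 + 6*J)
j(v, K) = 5*v (j(v, K) = 5*v + 0 = 5*v)
C(t) = 31 + 6*t
((24960 - 10295)/(-19105 + C(j(-4, 7))))/(-17085) - 29166/(-15515) = ((24960 - 10295)/(-19105 + (31 + 6*(5*(-4)))))/(-17085) - 29166/(-15515) = (14665/(-19105 + (31 + 6*(-20))))*(-1/17085) - 29166*(-1/15515) = (14665/(-19105 + (31 - 120)))*(-1/17085) + 29166/15515 = (14665/(-19105 - 89))*(-1/17085) + 29166/15515 = (14665/(-19194))*(-1/17085) + 29166/15515 = (14665*(-1/19194))*(-1/17085) + 29166/15515 = -2095/2742*(-1/17085) + 29166/15515 = 419/9369414 + 29166/15515 = 273274829509/145366458210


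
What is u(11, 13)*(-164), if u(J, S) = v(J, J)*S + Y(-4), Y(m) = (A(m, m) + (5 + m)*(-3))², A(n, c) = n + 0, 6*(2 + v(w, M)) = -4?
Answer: -7052/3 ≈ -2350.7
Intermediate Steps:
v(w, M) = -8/3 (v(w, M) = -2 + (⅙)*(-4) = -2 - ⅔ = -8/3)
A(n, c) = n
Y(m) = (-15 - 2*m)² (Y(m) = (m + (5 + m)*(-3))² = (m + (-15 - 3*m))² = (-15 - 2*m)²)
u(J, S) = 49 - 8*S/3 (u(J, S) = -8*S/3 + (15 + 2*(-4))² = -8*S/3 + (15 - 8)² = -8*S/3 + 7² = -8*S/3 + 49 = 49 - 8*S/3)
u(11, 13)*(-164) = (49 - 8/3*13)*(-164) = (49 - 104/3)*(-164) = (43/3)*(-164) = -7052/3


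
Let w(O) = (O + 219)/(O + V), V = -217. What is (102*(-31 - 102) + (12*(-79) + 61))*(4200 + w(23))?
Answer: -60684571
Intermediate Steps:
w(O) = (219 + O)/(-217 + O) (w(O) = (O + 219)/(O - 217) = (219 + O)/(-217 + O))
(102*(-31 - 102) + (12*(-79) + 61))*(4200 + w(23)) = (102*(-31 - 102) + (12*(-79) + 61))*(4200 + (219 + 23)/(-217 + 23)) = (102*(-133) + (-948 + 61))*(4200 + 242/(-194)) = (-13566 - 887)*(4200 - 1/194*242) = -14453*(4200 - 121/97) = -14453*407279/97 = -60684571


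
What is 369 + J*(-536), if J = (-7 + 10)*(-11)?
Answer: 18057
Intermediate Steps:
J = -33 (J = 3*(-11) = -33)
369 + J*(-536) = 369 - 33*(-536) = 369 + 17688 = 18057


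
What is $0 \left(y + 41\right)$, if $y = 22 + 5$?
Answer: $0$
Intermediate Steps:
$y = 27$
$0 \left(y + 41\right) = 0 \left(27 + 41\right) = 0 \cdot 68 = 0$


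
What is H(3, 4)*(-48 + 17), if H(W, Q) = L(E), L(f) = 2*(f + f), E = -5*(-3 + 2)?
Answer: -620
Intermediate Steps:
E = 5 (E = -5*(-1) = 5)
L(f) = 4*f (L(f) = 2*(2*f) = 4*f)
H(W, Q) = 20 (H(W, Q) = 4*5 = 20)
H(3, 4)*(-48 + 17) = 20*(-48 + 17) = 20*(-31) = -620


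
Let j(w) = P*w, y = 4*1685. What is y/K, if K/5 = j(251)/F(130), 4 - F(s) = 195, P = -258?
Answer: 128734/32379 ≈ 3.9758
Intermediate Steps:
y = 6740
F(s) = -191 (F(s) = 4 - 1*195 = 4 - 195 = -191)
j(w) = -258*w
K = 323790/191 (K = 5*(-258*251/(-191)) = 5*(-64758*(-1/191)) = 5*(64758/191) = 323790/191 ≈ 1695.2)
y/K = 6740/(323790/191) = 6740*(191/323790) = 128734/32379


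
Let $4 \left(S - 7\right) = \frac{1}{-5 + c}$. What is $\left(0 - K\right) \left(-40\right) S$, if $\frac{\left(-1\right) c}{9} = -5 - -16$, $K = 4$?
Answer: $\frac{14555}{13} \approx 1119.6$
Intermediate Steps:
$c = -99$ ($c = - 9 \left(-5 - -16\right) = - 9 \left(-5 + 16\right) = \left(-9\right) 11 = -99$)
$S = \frac{2911}{416}$ ($S = 7 + \frac{1}{4 \left(-5 - 99\right)} = 7 + \frac{1}{4 \left(-104\right)} = 7 + \frac{1}{4} \left(- \frac{1}{104}\right) = 7 - \frac{1}{416} = \frac{2911}{416} \approx 6.9976$)
$\left(0 - K\right) \left(-40\right) S = \left(0 - 4\right) \left(-40\right) \frac{2911}{416} = \left(-4\right) \left(-40\right) \frac{2911}{416} = 160 \cdot \frac{2911}{416} = \frac{14555}{13}$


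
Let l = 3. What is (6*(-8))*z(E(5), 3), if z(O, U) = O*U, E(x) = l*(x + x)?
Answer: -4320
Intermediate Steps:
E(x) = 6*x (E(x) = 3*(x + x) = 3*(2*x) = 6*x)
(6*(-8))*z(E(5), 3) = (6*(-8))*((6*5)*3) = -1440*3 = -48*90 = -4320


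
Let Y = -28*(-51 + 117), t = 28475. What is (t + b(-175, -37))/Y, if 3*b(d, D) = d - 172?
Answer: -6077/396 ≈ -15.346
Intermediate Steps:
b(d, D) = -172/3 + d/3 (b(d, D) = (d - 172)/3 = (-172 + d)/3 = -172/3 + d/3)
Y = -1848 (Y = -28*66 = -1848)
(t + b(-175, -37))/Y = (28475 + (-172/3 + (⅓)*(-175)))/(-1848) = (28475 + (-172/3 - 175/3))*(-1/1848) = (28475 - 347/3)*(-1/1848) = (85078/3)*(-1/1848) = -6077/396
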